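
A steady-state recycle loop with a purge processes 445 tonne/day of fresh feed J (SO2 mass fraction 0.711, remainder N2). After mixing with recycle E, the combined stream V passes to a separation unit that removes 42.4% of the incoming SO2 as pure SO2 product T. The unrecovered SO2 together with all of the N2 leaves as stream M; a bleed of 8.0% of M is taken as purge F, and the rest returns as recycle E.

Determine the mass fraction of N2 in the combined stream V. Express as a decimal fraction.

N2 enters only via J and leaves only via the purge: 445×0.289 = 0.080×(N2 in M), and the separation unit passes all N2, so N2 in V = N2 in M = 1607.6 tonne/day.
SO2 in V: m_A = 445×0.711 + (1−0.080)·(1−0.424)·m_A, so m_A = 316.39/0.4701 = 673.07 tonne/day.
V = 673.07 + 1607.6 = 2280.6 tonne/day.
N2 fraction in V = 1607.6/2280.6 = 0.705.

0.705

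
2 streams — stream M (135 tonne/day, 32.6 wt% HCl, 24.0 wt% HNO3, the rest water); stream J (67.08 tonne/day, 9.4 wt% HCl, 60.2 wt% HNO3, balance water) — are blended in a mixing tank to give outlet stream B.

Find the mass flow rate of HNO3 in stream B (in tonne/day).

HNO3 out = HNO3 in = 135×0.240 + 67.08×0.602 = 72.782 tonne/day.

72.78 tonne/day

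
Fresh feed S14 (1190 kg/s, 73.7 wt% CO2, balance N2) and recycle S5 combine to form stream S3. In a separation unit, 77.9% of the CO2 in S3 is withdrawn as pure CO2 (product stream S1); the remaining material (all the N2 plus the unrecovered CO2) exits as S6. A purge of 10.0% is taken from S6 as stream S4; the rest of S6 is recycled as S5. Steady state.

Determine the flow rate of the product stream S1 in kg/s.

852.8 kg/s

CO2 in S3: m_A = 1190×0.737 + (1−0.100)·(1−0.779)·m_A, so m_A = 877.03/0.8011 = 1094.8 kg/s.
Product S1 = 0.779×1094.8 = 852.84 kg/s.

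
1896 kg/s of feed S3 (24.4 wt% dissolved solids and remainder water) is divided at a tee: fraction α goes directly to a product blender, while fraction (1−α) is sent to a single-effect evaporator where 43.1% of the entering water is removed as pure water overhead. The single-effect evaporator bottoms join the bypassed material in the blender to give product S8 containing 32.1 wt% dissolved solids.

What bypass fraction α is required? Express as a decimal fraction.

All 1896×0.244 = 462.62 kg/s of dissolved solids reaches S8, so S8 = 462.62/0.321 = 1441.2 kg/s and vapour = 454.8 kg/s.
The evaporator receives (1−α)·1896 of feed at 0.756 water and removes 0.431 of that water:
0.431×0.756×(1−α)×1896 = 454.8
(1−α) = 454.8/617.79 = 0.7362;  α = 0.2638.

0.264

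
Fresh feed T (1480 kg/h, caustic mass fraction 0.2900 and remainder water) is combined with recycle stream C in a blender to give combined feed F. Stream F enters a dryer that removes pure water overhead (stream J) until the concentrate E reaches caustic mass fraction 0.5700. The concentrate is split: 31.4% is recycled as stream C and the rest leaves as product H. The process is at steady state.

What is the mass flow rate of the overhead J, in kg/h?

Overall caustic balance (none leaves overhead): caustic in fresh feed = caustic in product, i.e. 1480×0.290 = (1−0.314)·E·0.570.
E = 429.2/(0.570×0.686) = 1097.6 kg/h.
Recycle C = 0.314×1097.6 = 344.66 kg/h.
Combined feed F = 1480 + 344.66 = 1824.7 kg/h.
Overhead J = F − E = 1824.7 − 1097.6 = 727.02 kg/h.

727 kg/h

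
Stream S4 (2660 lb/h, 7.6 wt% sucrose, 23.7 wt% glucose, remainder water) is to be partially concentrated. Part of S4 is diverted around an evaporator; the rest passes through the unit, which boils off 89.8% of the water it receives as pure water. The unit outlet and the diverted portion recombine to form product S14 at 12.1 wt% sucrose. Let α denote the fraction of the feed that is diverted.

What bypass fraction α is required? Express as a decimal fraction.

0.397

All 2660×0.076 = 202.16 lb/h of sucrose reaches S14, so S14 = 202.16/0.121 = 1670.7 lb/h and vapour = 989.26 lb/h.
The evaporator receives (1−α)·2660 of feed at 0.687 water and removes 0.898 of that water:
0.898×0.687×(1−α)×2660 = 989.26
(1−α) = 989.26/1641 = 0.6028;  α = 0.3972.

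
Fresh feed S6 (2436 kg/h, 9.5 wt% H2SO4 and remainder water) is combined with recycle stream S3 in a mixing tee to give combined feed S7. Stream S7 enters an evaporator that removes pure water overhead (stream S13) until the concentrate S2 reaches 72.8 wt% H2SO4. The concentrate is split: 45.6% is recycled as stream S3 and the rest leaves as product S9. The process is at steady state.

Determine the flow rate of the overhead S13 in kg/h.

Overall H2SO4 balance (none leaves overhead): H2SO4 in fresh feed = H2SO4 in product, i.e. 2436×0.095 = (1−0.456)·S2·0.728.
S2 = 231.42/(0.728×0.544) = 584.35 kg/h.
Recycle S3 = 0.456×584.35 = 266.46 kg/h.
Combined feed S7 = 2436 + 266.46 = 2702.5 kg/h.
Overhead S13 = S7 − S2 = 2702.5 − 584.35 = 2118.1 kg/h.

2118 kg/h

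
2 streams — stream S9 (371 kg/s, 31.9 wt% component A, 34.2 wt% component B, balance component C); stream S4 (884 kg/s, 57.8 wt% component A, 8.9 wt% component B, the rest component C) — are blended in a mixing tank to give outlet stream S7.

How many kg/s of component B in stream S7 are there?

component B out = component B in = 371×0.342 + 884×0.089 = 205.56 kg/s.

205.6 kg/s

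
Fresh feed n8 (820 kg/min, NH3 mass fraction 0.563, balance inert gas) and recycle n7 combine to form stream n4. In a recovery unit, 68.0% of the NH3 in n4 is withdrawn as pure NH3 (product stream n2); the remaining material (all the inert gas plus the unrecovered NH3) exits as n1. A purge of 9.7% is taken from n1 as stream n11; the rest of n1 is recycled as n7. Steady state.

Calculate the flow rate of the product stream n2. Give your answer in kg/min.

NH3 in n4: m_A = 820×0.563 + (1−0.097)·(1−0.680)·m_A, so m_A = 461.66/0.7110 = 649.27 kg/min.
Product n2 = 0.680×649.27 = 441.51 kg/min.

441.5 kg/min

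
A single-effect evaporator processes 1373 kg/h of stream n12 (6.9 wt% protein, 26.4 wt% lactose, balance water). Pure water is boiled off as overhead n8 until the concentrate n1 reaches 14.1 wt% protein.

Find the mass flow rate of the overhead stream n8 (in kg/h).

701.1 kg/h

protein is conserved: 1373×0.069 = 94.737 kg/h all reports to the concentrate.
Concentrate = 94.737/(target fraction) = 671.89 kg/h.
Overhead = 1373 − 671.89 = 701.11 kg/h.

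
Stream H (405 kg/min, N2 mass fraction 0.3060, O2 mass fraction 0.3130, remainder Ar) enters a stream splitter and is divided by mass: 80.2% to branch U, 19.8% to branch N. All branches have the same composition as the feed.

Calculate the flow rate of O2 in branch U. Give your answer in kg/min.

Branch U total = 0.802×405 = 324.81 kg/min.
O2 in U = 0.313×324.81 = 101.67 kg/min.

101.7 kg/min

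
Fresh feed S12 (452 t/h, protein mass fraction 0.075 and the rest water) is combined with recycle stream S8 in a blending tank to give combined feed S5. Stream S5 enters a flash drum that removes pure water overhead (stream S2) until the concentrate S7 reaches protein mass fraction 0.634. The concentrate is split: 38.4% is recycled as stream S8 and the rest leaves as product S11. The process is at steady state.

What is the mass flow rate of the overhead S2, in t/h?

398.5 t/h

Overall protein balance (none leaves overhead): protein in fresh feed = protein in product, i.e. 452×0.075 = (1−0.384)·S7·0.634.
S7 = 33.9/(0.634×0.616) = 86.802 t/h.
Recycle S8 = 0.384×86.802 = 33.332 t/h.
Combined feed S5 = 452 + 33.332 = 485.33 t/h.
Overhead S2 = S5 − S7 = 485.33 − 86.802 = 398.53 t/h.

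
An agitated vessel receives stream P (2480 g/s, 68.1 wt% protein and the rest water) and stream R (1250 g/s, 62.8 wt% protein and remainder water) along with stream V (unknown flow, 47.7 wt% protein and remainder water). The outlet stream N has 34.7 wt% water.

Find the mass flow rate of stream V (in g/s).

Let V be the unknown flow. Total out = 3730 + V.
water balance: 1256.1 + 0.523·V = 0.347·(3730 + V)
(0.523 − 0.347)·V = 0.347×3730 − 1256.1 = 38.19
V = 38.19 / 0.176 = 216.99 g/s

217 g/s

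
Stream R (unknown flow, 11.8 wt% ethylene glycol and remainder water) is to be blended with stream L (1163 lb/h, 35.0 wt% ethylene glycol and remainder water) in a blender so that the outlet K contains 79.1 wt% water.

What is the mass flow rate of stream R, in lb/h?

1802 lb/h

Let R be the unknown flow. Total out = 1163 + R.
water balance: 755.95 + 0.882·R = 0.791·(1163 + R)
(0.882 − 0.791)·R = 0.791×1163 − 755.95 = 163.98
R = 163.98 / 0.091 = 1802 lb/h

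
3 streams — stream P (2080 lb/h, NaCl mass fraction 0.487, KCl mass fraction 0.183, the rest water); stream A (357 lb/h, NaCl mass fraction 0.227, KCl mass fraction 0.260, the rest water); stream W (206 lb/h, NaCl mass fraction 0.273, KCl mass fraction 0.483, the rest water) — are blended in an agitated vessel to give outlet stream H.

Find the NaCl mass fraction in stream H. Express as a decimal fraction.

0.435

Total flow out = 2080 + 357 + 206 = 2643 lb/h.
NaCl in = 2080×0.487 + 357×0.227 + 206×0.273 = 1150.2 lb/h.
NaCl mass fraction in H = 1150.2/2643 = 0.435.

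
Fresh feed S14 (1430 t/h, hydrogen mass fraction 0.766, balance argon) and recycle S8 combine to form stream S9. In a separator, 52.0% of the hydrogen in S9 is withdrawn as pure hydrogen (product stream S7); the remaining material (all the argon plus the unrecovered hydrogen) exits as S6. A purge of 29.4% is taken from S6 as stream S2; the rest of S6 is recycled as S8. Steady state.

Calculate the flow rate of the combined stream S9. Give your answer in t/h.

argon enters only via S14 and leaves only via the purge: 1430×0.234 = 0.294×(argon in S6), and the separator passes all argon, so argon in S9 = argon in S6 = 1138.2 t/h.
hydrogen in S9: m_A = 1430×0.766 + (1−0.294)·(1−0.520)·m_A, so m_A = 1095.4/0.6611 = 1656.9 t/h.
S9 = 1656.9 + 1138.2 = 2795 t/h.

2795 t/h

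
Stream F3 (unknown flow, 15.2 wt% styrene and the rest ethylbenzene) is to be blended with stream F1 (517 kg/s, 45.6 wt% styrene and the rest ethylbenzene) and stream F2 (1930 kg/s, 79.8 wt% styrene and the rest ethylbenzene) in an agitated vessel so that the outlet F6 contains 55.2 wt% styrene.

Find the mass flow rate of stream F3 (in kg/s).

1063 kg/s

Let F3 be the unknown flow. Total out = 2447 + F3.
styrene balance: 1775.9 + 0.152·F3 = 0.552·(2447 + F3)
(0.152 − 0.552)·F3 = 0.552×2447 − 1775.9 = -425.15
F3 = -425.15 / -0.400 = 1062.9 kg/s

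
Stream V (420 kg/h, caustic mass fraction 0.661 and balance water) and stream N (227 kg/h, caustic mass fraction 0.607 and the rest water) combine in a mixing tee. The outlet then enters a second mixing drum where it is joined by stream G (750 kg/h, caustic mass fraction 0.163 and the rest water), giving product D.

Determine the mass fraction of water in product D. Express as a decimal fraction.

Overall, product flow = 1397 kg/h.
water in = 420×0.339 + 227×0.393 + 750×0.837 = 859.34 kg/h.
water fraction in D = 0.615.

0.615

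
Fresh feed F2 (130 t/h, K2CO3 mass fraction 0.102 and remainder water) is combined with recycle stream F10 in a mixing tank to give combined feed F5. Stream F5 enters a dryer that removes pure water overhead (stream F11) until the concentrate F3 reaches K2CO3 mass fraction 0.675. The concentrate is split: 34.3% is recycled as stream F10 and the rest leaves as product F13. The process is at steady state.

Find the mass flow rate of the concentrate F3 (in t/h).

Overall K2CO3 balance (none leaves overhead): K2CO3 in fresh feed = K2CO3 in product, i.e. 130×0.102 = (1−0.343)·F3·0.675.
F3 = 13.26/(0.675×0.657) = 29.9 t/h.

29.9 t/h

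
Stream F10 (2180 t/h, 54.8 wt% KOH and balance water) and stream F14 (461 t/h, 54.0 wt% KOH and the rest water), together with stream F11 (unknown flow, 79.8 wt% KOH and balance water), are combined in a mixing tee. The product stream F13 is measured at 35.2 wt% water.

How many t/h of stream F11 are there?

Let F11 be the unknown flow. Total out = 2641 + F11.
water balance: 1197.4 + 0.202·F11 = 0.352·(2641 + F11)
(0.202 − 0.352)·F11 = 0.352×2641 − 1197.4 = -267.79
F11 = -267.79 / -0.150 = 1785.3 t/h

1785 t/h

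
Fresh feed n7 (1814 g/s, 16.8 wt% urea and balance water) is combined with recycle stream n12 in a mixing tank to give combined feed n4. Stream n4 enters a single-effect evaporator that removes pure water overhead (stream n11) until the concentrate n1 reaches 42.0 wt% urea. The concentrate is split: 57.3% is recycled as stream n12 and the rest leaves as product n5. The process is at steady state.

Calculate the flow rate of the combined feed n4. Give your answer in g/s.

2788 g/s

Overall urea balance (none leaves overhead): urea in fresh feed = urea in product, i.e. 1814×0.168 = (1−0.573)·n1·0.420.
n1 = 304.75/(0.420×0.427) = 1699.3 g/s.
Recycle n12 = 0.573×1699.3 = 973.7 g/s.
Combined feed n4 = 1814 + 973.7 = 2787.7 g/s.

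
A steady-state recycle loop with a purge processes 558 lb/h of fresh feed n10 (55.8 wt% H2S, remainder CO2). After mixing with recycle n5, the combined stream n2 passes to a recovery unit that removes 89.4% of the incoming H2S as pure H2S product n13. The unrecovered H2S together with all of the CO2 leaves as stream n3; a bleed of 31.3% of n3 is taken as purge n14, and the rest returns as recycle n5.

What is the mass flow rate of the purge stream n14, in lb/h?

CO2 enters only via n10 and leaves only via the purge: 558×0.442 = 0.313×(CO2 in n3), and the recovery unit passes all CO2, so CO2 in n2 = CO2 in n3 = 787.97 lb/h.
H2S in n2: m_A = 558×0.558 + (1−0.313)·(1−0.894)·m_A, so m_A = 311.36/0.9272 = 335.82 lb/h.
n3 = (1−0.894)×335.82 + 787.97 = 823.57 lb/h.
Purge n14 = 0.313×823.57 = 257.78 lb/h.

257.8 lb/h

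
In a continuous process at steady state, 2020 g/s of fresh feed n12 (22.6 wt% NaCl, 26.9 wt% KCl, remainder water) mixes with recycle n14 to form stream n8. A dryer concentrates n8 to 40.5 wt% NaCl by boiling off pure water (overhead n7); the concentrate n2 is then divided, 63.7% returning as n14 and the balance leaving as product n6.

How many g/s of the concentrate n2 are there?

3105 g/s

Overall NaCl balance (none leaves overhead): NaCl in fresh feed = NaCl in product, i.e. 2020×0.226 = (1−0.637)·n2·0.405.
n2 = 456.52/(0.405×0.363) = 3105.3 g/s.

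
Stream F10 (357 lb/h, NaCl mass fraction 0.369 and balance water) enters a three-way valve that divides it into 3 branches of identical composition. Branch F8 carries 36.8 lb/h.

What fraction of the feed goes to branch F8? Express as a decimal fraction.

Fraction to F8 = 36.8/357 = 0.1031.

0.103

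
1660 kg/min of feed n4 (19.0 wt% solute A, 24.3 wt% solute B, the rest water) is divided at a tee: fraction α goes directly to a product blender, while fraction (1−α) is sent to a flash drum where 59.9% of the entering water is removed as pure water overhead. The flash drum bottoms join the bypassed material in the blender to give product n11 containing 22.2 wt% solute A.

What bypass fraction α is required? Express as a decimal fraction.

All 1660×0.190 = 315.4 kg/min of solute A reaches n11, so n11 = 315.4/0.222 = 1420.7 kg/min and vapour = 239.28 kg/min.
The evaporator receives (1−α)·1660 of feed at 0.567 water and removes 0.599 of that water:
0.599×0.567×(1−α)×1660 = 239.28
(1−α) = 239.28/563.79 = 0.4244;  α = 0.5756.

0.576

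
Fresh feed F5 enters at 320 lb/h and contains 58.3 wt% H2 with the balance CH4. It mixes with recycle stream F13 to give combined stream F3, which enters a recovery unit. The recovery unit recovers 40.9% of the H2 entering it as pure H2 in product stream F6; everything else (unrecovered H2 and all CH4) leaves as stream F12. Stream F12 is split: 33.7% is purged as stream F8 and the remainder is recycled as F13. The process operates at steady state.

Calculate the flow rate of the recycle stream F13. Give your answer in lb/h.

CH4 enters only via F5 and leaves only via the purge: 320×0.417 = 0.337×(CH4 in F12), and the recovery unit passes all CH4, so CH4 in F3 = CH4 in F12 = 395.96 lb/h.
H2 in F3: m_A = 320×0.583 + (1−0.337)·(1−0.409)·m_A, so m_A = 186.56/0.6082 = 306.76 lb/h.
F12 = (1−0.409)×306.76 + 395.96 = 577.26 lb/h.
Recycle F13 = (1−0.337)×577.26 = 382.72 lb/h.

382.7 lb/h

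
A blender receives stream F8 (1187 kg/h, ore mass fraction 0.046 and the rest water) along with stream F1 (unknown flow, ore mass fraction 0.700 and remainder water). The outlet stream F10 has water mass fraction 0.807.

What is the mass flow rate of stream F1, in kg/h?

344.2 kg/h

Let F1 be the unknown flow. Total out = 1187 + F1.
water balance: 1132.4 + 0.300·F1 = 0.807·(1187 + F1)
(0.300 − 0.807)·F1 = 0.807×1187 − 1132.4 = -174.49
F1 = -174.49 / -0.507 = 344.16 kg/h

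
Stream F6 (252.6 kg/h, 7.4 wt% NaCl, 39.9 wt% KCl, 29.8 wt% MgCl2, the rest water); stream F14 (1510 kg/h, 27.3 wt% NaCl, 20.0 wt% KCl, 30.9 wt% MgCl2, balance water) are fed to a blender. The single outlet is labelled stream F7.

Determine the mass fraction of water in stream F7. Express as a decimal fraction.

Total flow out = 252.6 + 1510 = 1762.6 kg/h.
water in = 252.6×0.229 + 1510×0.218 = 387.03 kg/h.
water mass fraction in F7 = 387.03/1762.6 = 0.220.

0.220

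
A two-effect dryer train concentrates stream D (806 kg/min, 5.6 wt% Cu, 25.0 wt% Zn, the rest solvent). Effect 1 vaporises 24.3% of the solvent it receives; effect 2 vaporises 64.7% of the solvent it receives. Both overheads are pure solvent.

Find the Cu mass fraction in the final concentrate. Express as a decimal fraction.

0.114

solvent in feed = 806×0.694 = 559.36 kg/min.
After stage 1: solvent left = (1−0.243)×559.36 = 423.44; stream total = 670.07 kg/min.
After stage 2: solvent left = (1−0.647)×423.44 = 149.47; final concentrate = 396.11 kg/min.
Cu fraction = 45.136/396.11 = 0.114.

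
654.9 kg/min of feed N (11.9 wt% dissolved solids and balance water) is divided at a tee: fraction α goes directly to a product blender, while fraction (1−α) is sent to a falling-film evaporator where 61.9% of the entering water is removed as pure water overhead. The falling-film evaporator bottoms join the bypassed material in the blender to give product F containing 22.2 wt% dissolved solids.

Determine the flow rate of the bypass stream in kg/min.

97.72 kg/min

All 654.9×0.119 = 77.933 kg/min of dissolved solids reaches F, so F = 77.933/0.222 = 351.05 kg/min and vapour = 303.85 kg/min.
The evaporator receives (1−α)·654.9 of feed at 0.881 water and removes 0.619 of that water:
0.619×0.881×(1−α)×654.9 = 303.85
(1−α) = 303.85/357.14 = 0.8508;  α = 0.1492.
Bypass flow = 0.1492×654.9 = 97.724 kg/min.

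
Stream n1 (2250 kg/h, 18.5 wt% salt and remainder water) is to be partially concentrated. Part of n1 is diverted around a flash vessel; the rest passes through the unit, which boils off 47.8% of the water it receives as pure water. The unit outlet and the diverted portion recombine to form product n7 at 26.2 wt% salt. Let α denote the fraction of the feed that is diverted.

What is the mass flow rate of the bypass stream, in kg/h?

All 2250×0.185 = 416.25 kg/h of salt reaches n7, so n7 = 416.25/0.262 = 1588.7 kg/h and vapour = 661.26 kg/h.
The evaporator receives (1−α)·2250 of feed at 0.815 water and removes 0.478 of that water:
0.478×0.815×(1−α)×2250 = 661.26
(1−α) = 661.26/876.53 = 0.7544;  α = 0.2456.
Bypass flow = 0.2456×2250 = 552.59 kg/h.

552.6 kg/h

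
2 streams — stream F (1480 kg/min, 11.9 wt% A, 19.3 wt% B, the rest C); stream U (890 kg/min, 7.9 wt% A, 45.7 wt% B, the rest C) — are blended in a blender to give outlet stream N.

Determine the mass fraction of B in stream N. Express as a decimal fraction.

0.2921

Total flow out = 1480 + 890 = 2370 kg/min.
B in = 1480×0.193 + 890×0.457 = 692.37 kg/min.
B mass fraction in N = 692.37/2370 = 0.2921.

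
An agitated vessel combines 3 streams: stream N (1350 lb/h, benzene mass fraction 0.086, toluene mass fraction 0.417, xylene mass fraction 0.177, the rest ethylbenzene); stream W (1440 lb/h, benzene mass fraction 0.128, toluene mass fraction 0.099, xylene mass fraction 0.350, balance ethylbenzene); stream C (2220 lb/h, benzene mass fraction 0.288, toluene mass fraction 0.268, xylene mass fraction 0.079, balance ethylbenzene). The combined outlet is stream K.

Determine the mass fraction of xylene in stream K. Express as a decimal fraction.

0.183

Total flow out = 1350 + 1440 + 2220 = 5010 lb/h.
xylene in = 1350×0.177 + 1440×0.350 + 2220×0.079 = 918.33 lb/h.
xylene mass fraction in K = 918.33/5010 = 0.183.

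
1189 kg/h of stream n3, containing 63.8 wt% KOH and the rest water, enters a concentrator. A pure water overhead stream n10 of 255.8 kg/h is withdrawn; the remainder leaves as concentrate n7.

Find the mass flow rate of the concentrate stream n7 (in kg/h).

Concentrate = 1189 − 255.8 = 933.2 kg/h.

933.2 kg/h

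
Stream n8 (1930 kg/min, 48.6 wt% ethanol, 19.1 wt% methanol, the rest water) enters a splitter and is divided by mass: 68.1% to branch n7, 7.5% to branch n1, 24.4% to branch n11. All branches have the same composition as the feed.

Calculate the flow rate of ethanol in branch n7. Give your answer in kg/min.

Branch n7 total = 0.681×1930 = 1314.3 kg/min.
ethanol in n7 = 0.486×1314.3 = 638.76 kg/min.

638.8 kg/min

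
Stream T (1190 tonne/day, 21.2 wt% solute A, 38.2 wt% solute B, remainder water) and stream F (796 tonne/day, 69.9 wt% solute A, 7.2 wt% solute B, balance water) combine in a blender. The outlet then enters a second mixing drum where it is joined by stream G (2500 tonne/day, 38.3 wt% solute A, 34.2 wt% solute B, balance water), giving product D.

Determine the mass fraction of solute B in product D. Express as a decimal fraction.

0.305

Overall, product flow = 4486 tonne/day.
solute B in = 1190×0.382 + 796×0.072 + 2500×0.342 = 1366.9 tonne/day.
solute B fraction in D = 0.305.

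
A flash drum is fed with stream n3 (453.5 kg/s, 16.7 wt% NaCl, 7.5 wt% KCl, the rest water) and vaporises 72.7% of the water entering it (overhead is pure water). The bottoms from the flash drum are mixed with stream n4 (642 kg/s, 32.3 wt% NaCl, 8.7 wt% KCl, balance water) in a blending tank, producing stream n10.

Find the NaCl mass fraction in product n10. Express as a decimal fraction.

0.335

Vapour removed = 0.727×0.758×453.5 = 249.91 kg/s; concentrate = 203.59 kg/s.
NaCl reaching the mixer = 75.735 (from concentrate) + 642×0.323 = 283.1 kg/s.
Product flow = 203.59 + 642 = 845.59 kg/s; NaCl fraction = 0.335.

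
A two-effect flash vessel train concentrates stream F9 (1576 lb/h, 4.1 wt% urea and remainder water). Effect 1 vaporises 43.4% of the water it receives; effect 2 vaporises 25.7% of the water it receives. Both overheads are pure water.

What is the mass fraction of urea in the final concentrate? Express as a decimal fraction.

water in feed = 1576×0.959 = 1511.4 lb/h.
After stage 1: water left = (1−0.434)×1511.4 = 855.44; stream total = 920.06 lb/h.
After stage 2: water left = (1−0.257)×855.44 = 635.59; final concentrate = 700.21 lb/h.
urea fraction = 64.616/700.21 = 0.092.

0.092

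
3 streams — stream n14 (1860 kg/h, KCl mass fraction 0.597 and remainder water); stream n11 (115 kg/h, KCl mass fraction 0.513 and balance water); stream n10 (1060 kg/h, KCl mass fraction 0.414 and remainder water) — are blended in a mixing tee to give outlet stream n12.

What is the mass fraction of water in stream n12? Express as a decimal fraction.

0.470

Total flow out = 1860 + 115 + 1060 = 3035 kg/h.
water in = 1860×0.403 + 115×0.487 + 1060×0.586 = 1426.7 kg/h.
water mass fraction in n12 = 1426.7/3035 = 0.470.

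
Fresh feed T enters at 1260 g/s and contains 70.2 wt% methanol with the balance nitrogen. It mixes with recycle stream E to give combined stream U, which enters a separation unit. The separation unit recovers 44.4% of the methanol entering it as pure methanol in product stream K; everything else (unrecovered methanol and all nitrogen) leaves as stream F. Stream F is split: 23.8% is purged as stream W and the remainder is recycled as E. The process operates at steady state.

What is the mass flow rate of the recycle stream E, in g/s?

nitrogen enters only via T and leaves only via the purge: 1260×0.298 = 0.238×(nitrogen in F), and the separation unit passes all nitrogen, so nitrogen in U = nitrogen in F = 1577.6 g/s.
methanol in U: m_A = 1260×0.702 + (1−0.238)·(1−0.444)·m_A, so m_A = 884.52/0.5763 = 1534.8 g/s.
F = (1−0.444)×1534.8 + 1577.6 = 2431 g/s.
Recycle E = (1−0.238)×2431 = 1852.4 g/s.

1852 g/s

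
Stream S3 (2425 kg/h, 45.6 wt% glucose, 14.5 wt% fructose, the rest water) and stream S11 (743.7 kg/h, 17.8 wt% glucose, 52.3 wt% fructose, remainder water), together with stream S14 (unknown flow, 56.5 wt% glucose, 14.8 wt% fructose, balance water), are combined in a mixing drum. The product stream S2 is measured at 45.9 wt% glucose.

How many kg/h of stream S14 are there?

2040 kg/h

Let S14 be the unknown flow. Total out = 3168.7 + S14.
glucose balance: 1238.2 + 0.565·S14 = 0.459·(3168.7 + S14)
(0.565 − 0.459)·S14 = 0.459×3168.7 − 1238.2 = 216.25
S14 = 216.25 / 0.106 = 2040.1 kg/h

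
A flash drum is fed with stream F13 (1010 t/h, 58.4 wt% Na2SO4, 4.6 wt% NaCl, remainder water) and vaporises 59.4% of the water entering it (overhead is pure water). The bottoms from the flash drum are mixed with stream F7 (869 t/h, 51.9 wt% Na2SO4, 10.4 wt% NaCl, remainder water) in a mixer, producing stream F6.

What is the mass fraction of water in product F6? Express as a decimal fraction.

0.289

Vapour removed = 0.594×0.370×1010 = 221.98 t/h; concentrate = 788.02 t/h.
water reaching the mixer = 151.72 (from concentrate) + 869×0.377 = 479.34 t/h.
Product flow = 788.02 + 869 = 1657 t/h; water fraction = 0.289.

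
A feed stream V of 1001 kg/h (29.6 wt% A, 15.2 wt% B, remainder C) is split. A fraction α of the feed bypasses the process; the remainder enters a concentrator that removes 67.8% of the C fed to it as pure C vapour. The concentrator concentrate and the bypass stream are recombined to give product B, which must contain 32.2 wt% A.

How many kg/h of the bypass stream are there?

All 1001×0.296 = 296.3 kg/h of A reaches B, so B = 296.3/0.322 = 920.17 kg/h and vapour = 80.826 kg/h.
The evaporator receives (1−α)·1001 of feed at 0.552 C and removes 0.678 of that C:
0.678×0.552×(1−α)×1001 = 80.826
(1−α) = 80.826/374.63 = 0.2157;  α = 0.7843.
Bypass flow = 0.7843×1001 = 785.04 kg/h.

785 kg/h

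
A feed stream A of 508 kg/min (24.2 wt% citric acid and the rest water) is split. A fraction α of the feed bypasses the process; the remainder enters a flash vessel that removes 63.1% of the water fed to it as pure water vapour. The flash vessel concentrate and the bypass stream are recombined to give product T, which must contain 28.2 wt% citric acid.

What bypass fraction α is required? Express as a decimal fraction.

0.703

All 508×0.242 = 122.94 kg/min of citric acid reaches T, so T = 122.94/0.282 = 435.94 kg/min and vapour = 72.057 kg/min.
The evaporator receives (1−α)·508 of feed at 0.758 water and removes 0.631 of that water:
0.631×0.758×(1−α)×508 = 72.057
(1−α) = 72.057/242.98 = 0.2966;  α = 0.7034.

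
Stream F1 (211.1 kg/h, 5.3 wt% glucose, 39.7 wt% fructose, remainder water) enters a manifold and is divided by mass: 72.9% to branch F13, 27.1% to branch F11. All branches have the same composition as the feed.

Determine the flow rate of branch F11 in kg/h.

57.21 kg/h

Branch F11 flow = 0.271×211.1 = 57.208 kg/h.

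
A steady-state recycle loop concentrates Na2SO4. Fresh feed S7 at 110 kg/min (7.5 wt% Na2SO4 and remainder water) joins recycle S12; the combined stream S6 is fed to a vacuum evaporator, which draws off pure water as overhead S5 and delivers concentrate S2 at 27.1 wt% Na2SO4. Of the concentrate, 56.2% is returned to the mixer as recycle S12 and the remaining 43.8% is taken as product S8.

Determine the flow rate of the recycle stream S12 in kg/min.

39.06 kg/min

Overall Na2SO4 balance (none leaves overhead): Na2SO4 in fresh feed = Na2SO4 in product, i.e. 110×0.075 = (1−0.562)·S2·0.271.
S2 = 8.25/(0.271×0.438) = 69.504 kg/min.
Recycle S12 = 0.562×69.504 = 39.061 kg/min.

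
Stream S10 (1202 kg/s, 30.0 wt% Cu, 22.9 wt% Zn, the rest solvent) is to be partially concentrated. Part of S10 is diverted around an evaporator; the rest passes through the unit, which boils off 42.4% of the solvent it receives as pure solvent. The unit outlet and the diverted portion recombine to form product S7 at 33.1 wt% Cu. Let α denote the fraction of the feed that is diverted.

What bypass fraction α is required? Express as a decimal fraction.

0.531

All 1202×0.300 = 360.6 kg/s of Cu reaches S7, so S7 = 360.6/0.331 = 1089.4 kg/s and vapour = 112.57 kg/s.
The evaporator receives (1−α)·1202 of feed at 0.471 solvent and removes 0.424 of that solvent:
0.424×0.471×(1−α)×1202 = 112.57
(1−α) = 112.57/240.04 = 0.4690;  α = 0.5310.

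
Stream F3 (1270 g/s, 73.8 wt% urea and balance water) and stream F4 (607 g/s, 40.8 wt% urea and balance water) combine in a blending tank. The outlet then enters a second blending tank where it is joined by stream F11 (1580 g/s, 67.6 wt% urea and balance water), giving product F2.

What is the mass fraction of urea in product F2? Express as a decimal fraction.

Overall, product flow = 3457 g/s.
urea in = 1270×0.738 + 607×0.408 + 1580×0.676 = 2253 g/s.
urea fraction in F2 = 0.652.

0.652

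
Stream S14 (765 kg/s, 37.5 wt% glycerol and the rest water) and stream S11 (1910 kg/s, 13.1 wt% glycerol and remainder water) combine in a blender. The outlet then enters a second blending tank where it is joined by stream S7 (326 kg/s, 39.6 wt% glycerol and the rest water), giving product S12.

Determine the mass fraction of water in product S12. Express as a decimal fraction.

0.778

Overall, product flow = 3001 kg/s.
water in = 765×0.625 + 1910×0.869 + 326×0.604 = 2334.8 kg/s.
water fraction in S12 = 0.778.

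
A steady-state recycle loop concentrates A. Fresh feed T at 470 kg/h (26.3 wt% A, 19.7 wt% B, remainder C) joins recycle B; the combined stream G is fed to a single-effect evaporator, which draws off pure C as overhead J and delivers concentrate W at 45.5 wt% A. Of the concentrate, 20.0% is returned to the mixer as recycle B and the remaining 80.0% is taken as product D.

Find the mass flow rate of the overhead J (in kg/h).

198.3 kg/h

Overall A balance (none leaves overhead): A in fresh feed = A in product, i.e. 470×0.263 = (1−0.200)·W·0.455.
W = 123.61/(0.455×0.800) = 339.59 kg/h.
Recycle B = 0.200×339.59 = 67.918 kg/h.
Combined feed G = 470 + 67.918 = 537.92 kg/h.
Overhead J = G − W = 537.92 − 339.59 = 198.33 kg/h.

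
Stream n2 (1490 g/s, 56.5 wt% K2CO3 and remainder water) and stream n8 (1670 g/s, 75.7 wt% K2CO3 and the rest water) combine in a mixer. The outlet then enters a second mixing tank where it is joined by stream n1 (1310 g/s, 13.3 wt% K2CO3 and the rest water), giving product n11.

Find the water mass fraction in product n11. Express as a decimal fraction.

Overall, product flow = 4470 g/s.
water in = 1490×0.435 + 1670×0.243 + 1310×0.867 = 2189.7 g/s.
water fraction in n11 = 0.490.

0.490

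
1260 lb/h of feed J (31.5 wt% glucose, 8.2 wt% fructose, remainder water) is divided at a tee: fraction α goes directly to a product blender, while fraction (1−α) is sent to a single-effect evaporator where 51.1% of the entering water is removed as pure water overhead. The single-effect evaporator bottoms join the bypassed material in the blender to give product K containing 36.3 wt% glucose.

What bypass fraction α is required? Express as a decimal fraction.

All 1260×0.315 = 396.9 lb/h of glucose reaches K, so K = 396.9/0.363 = 1093.4 lb/h and vapour = 166.61 lb/h.
The evaporator receives (1−α)·1260 of feed at 0.603 water and removes 0.511 of that water:
0.511×0.603×(1−α)×1260 = 166.61
(1−α) = 166.61/388.25 = 0.4291;  α = 0.5709.

0.571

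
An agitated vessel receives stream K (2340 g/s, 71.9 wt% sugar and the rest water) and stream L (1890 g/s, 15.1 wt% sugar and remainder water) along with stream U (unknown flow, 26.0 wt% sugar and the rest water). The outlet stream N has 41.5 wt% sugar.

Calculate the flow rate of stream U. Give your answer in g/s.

Let U be the unknown flow. Total out = 4230 + U.
sugar balance: 1967.8 + 0.260·U = 0.415·(4230 + U)
(0.260 − 0.415)·U = 0.415×4230 − 1967.8 = -212.4
U = -212.4 / -0.155 = 1370.3 g/s

1370 g/s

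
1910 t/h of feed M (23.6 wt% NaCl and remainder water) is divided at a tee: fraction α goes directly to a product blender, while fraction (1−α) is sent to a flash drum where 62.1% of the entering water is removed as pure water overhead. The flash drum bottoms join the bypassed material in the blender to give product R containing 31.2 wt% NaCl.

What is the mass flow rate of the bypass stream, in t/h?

929.4 t/h

All 1910×0.236 = 450.76 t/h of NaCl reaches R, so R = 450.76/0.312 = 1444.7 t/h and vapour = 465.26 t/h.
The evaporator receives (1−α)·1910 of feed at 0.764 water and removes 0.621 of that water:
0.621×0.764×(1−α)×1910 = 465.26
(1−α) = 465.26/906.19 = 0.5134;  α = 0.4866.
Bypass flow = 0.4866×1910 = 929.36 t/h.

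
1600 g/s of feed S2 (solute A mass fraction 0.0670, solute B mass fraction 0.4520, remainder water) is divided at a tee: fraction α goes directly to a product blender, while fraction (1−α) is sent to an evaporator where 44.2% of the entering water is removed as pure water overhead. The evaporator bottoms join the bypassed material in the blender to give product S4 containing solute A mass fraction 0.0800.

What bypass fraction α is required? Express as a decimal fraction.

0.236

All 1600×0.067 = 107.2 g/s of solute A reaches S4, so S4 = 107.2/0.080 = 1340 g/s and vapour = 260 g/s.
The evaporator receives (1−α)·1600 of feed at 0.481 water and removes 0.442 of that water:
0.442×0.481×(1−α)×1600 = 260
(1−α) = 260/340.16 = 0.7643;  α = 0.2357.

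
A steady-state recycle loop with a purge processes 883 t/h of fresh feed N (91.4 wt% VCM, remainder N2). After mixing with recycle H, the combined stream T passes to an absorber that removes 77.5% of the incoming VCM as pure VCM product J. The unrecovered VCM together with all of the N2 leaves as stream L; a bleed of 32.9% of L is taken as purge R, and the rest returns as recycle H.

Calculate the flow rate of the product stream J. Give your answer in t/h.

736.7 t/h

VCM in T: m_A = 883×0.914 + (1−0.329)·(1−0.775)·m_A, so m_A = 807.06/0.8490 = 950.58 t/h.
Product J = 0.775×950.58 = 736.7 t/h.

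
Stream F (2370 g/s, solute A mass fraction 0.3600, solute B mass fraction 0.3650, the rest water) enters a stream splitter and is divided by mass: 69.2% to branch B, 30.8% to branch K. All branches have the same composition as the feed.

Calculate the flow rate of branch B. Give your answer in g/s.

Branch B flow = 0.692×2370 = 1640 g/s.

1640 g/s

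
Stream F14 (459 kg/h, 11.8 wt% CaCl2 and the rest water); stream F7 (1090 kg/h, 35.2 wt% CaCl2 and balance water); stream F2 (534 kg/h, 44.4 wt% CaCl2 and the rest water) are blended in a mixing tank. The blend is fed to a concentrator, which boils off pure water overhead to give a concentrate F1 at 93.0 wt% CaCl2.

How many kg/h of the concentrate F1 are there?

725.7 kg/h

CaCl2 entering = 459×0.118 + 1090×0.352 + 534×0.444 = 674.94 kg/h.
All CaCl2 reports to F1, so F1 = 674.94/0.930 = 725.74 kg/h.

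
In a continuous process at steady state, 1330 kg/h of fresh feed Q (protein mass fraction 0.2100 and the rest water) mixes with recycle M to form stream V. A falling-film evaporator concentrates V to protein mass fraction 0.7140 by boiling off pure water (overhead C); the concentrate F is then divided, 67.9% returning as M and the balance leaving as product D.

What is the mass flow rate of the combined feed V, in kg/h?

2157 kg/h

Overall protein balance (none leaves overhead): protein in fresh feed = protein in product, i.e. 1330×0.210 = (1−0.679)·F·0.714.
F = 279.3/(0.714×0.321) = 1218.6 kg/h.
Recycle M = 0.679×1218.6 = 827.44 kg/h.
Combined feed V = 1330 + 827.44 = 2157.4 kg/h.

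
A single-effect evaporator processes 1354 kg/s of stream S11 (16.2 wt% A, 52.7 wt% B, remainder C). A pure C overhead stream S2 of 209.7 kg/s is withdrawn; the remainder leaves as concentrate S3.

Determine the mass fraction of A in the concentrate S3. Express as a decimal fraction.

0.192

A is not removed: 1354×0.162 = 219.35 kg/s of A enters S3.
Concentrate = 1354 − 209.7 = 1144.3 kg/s.
Mass fraction = 219.35/1144.3 = 0.192.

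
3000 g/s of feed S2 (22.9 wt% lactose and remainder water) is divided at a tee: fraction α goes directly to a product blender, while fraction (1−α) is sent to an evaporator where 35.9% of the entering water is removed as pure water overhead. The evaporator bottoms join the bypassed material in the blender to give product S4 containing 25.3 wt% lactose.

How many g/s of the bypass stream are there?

1972 g/s

All 3000×0.229 = 687 g/s of lactose reaches S4, so S4 = 687/0.253 = 2715.4 g/s and vapour = 284.58 g/s.
The evaporator receives (1−α)·3000 of feed at 0.771 water and removes 0.359 of that water:
0.359×0.771×(1−α)×3000 = 284.58
(1−α) = 284.58/830.37 = 0.3427;  α = 0.6573.
Bypass flow = 0.6573×3000 = 1971.8 g/s.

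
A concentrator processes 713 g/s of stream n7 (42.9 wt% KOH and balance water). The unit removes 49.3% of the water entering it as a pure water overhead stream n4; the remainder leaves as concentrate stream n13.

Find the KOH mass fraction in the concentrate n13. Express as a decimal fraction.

KOH is not removed: 713×0.429 = 305.88 g/s of KOH enters n13.
water entering = 713×0.571 = 407.12 g/s; overhead removed = 0.493×407.12 = 200.71 g/s.
Concentrate = 713 − 200.71 = 512.29 g/s.
Mass fraction = 305.88/512.29 = 0.597.

0.597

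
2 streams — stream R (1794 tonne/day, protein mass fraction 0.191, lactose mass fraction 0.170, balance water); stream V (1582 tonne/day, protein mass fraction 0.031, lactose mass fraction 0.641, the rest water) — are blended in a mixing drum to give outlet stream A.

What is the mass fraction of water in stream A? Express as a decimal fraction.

Total flow out = 1794 + 1582 = 3376 tonne/day.
water in = 1794×0.639 + 1582×0.328 = 1665.3 tonne/day.
water mass fraction in A = 1665.3/3376 = 0.493.

0.493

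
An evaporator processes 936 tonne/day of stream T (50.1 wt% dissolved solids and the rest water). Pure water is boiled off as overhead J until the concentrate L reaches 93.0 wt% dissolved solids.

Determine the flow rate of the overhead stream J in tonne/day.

dissolved solids is conserved: 936×0.501 = 468.94 tonne/day all reports to the concentrate.
Concentrate = 468.94/(target fraction) = 504.23 tonne/day.
Overhead = 936 − 504.23 = 431.77 tonne/day.

431.8 tonne/day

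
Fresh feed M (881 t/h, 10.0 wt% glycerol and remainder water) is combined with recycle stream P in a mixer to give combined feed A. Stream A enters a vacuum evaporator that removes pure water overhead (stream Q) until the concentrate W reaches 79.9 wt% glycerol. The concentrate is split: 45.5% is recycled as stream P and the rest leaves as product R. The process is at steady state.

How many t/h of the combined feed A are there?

973.1 t/h

Overall glycerol balance (none leaves overhead): glycerol in fresh feed = glycerol in product, i.e. 881×0.100 = (1−0.455)·W·0.799.
W = 88.1/(0.799×0.545) = 202.32 t/h.
Recycle P = 0.455×202.32 = 92.054 t/h.
Combined feed A = 881 + 92.054 = 973.05 t/h.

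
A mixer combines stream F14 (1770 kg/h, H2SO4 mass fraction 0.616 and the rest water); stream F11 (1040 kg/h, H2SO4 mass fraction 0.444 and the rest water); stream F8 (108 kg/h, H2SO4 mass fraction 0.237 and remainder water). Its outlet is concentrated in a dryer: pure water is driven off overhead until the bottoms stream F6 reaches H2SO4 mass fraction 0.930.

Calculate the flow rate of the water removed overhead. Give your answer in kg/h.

1222 kg/h

H2SO4 entering = 1770×0.616 + 1040×0.444 + 108×0.237 = 1577.7 kg/h.
All H2SO4 reports to F6, so F6 = 1577.7/0.930 = 1696.4 kg/h.
Total feed = 2918 kg/h; overhead = 2918 − 1696.4 = 1221.6 kg/h.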